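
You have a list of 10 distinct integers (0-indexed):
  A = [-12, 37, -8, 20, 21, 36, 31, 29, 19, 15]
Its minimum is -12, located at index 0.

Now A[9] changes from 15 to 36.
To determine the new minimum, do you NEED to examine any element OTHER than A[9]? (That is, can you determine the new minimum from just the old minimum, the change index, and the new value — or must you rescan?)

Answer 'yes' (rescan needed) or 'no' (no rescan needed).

Answer: no

Derivation:
Old min = -12 at index 0
Change at index 9: 15 -> 36
Index 9 was NOT the min. New min = min(-12, 36). No rescan of other elements needed.
Needs rescan: no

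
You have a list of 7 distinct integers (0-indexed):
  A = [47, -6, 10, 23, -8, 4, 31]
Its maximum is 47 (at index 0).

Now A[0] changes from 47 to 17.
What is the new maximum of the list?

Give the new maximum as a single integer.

Old max = 47 (at index 0)
Change: A[0] 47 -> 17
Changed element WAS the max -> may need rescan.
  Max of remaining elements: 31
  New max = max(17, 31) = 31

Answer: 31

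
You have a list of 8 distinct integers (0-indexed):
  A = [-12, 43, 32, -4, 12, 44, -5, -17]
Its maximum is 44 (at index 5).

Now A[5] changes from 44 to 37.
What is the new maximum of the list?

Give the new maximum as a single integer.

Answer: 43

Derivation:
Old max = 44 (at index 5)
Change: A[5] 44 -> 37
Changed element WAS the max -> may need rescan.
  Max of remaining elements: 43
  New max = max(37, 43) = 43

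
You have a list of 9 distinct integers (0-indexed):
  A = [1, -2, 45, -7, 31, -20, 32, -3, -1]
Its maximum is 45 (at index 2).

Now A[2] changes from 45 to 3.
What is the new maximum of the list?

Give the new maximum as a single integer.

Old max = 45 (at index 2)
Change: A[2] 45 -> 3
Changed element WAS the max -> may need rescan.
  Max of remaining elements: 32
  New max = max(3, 32) = 32

Answer: 32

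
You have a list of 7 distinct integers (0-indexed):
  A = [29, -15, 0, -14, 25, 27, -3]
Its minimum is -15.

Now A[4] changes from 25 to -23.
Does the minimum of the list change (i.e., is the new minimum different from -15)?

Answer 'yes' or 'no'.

Answer: yes

Derivation:
Old min = -15
Change: A[4] 25 -> -23
Changed element was NOT the min; min changes only if -23 < -15.
New min = -23; changed? yes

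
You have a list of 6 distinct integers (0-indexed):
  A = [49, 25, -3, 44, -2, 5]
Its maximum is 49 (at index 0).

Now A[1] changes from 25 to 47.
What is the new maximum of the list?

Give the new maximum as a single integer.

Answer: 49

Derivation:
Old max = 49 (at index 0)
Change: A[1] 25 -> 47
Changed element was NOT the old max.
  New max = max(old_max, new_val) = max(49, 47) = 49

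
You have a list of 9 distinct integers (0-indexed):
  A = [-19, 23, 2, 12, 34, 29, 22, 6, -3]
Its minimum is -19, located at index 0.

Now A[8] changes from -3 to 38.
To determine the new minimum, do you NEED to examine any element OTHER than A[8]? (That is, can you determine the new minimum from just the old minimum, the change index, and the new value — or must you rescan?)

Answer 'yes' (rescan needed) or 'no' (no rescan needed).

Answer: no

Derivation:
Old min = -19 at index 0
Change at index 8: -3 -> 38
Index 8 was NOT the min. New min = min(-19, 38). No rescan of other elements needed.
Needs rescan: no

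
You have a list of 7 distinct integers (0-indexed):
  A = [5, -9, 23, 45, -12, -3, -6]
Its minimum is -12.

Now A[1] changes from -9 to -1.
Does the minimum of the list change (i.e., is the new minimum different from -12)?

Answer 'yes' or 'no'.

Answer: no

Derivation:
Old min = -12
Change: A[1] -9 -> -1
Changed element was NOT the min; min changes only if -1 < -12.
New min = -12; changed? no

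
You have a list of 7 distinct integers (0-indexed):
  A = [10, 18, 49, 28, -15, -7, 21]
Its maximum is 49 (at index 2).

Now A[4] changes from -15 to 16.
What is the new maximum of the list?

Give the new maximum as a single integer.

Answer: 49

Derivation:
Old max = 49 (at index 2)
Change: A[4] -15 -> 16
Changed element was NOT the old max.
  New max = max(old_max, new_val) = max(49, 16) = 49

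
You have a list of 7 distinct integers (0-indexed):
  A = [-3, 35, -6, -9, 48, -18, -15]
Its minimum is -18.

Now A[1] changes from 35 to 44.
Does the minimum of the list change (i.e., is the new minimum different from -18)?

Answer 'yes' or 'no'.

Answer: no

Derivation:
Old min = -18
Change: A[1] 35 -> 44
Changed element was NOT the min; min changes only if 44 < -18.
New min = -18; changed? no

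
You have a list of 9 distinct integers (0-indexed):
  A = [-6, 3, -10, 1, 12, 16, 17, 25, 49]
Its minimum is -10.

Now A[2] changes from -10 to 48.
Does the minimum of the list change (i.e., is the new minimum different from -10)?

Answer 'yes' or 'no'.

Answer: yes

Derivation:
Old min = -10
Change: A[2] -10 -> 48
Changed element was the min; new min must be rechecked.
New min = -6; changed? yes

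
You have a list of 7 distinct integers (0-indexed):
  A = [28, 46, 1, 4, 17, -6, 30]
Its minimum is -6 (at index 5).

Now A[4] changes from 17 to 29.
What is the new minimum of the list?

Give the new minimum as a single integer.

Old min = -6 (at index 5)
Change: A[4] 17 -> 29
Changed element was NOT the old min.
  New min = min(old_min, new_val) = min(-6, 29) = -6

Answer: -6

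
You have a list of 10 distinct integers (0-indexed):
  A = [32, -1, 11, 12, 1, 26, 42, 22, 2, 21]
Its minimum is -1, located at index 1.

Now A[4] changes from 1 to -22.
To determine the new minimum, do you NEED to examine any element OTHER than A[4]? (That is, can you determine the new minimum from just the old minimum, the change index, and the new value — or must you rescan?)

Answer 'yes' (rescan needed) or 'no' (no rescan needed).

Answer: no

Derivation:
Old min = -1 at index 1
Change at index 4: 1 -> -22
Index 4 was NOT the min. New min = min(-1, -22). No rescan of other elements needed.
Needs rescan: no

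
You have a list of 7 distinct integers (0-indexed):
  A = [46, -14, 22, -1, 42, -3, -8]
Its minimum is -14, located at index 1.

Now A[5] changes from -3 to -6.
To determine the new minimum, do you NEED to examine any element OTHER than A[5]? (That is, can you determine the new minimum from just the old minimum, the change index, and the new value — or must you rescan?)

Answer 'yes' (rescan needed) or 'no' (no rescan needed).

Answer: no

Derivation:
Old min = -14 at index 1
Change at index 5: -3 -> -6
Index 5 was NOT the min. New min = min(-14, -6). No rescan of other elements needed.
Needs rescan: no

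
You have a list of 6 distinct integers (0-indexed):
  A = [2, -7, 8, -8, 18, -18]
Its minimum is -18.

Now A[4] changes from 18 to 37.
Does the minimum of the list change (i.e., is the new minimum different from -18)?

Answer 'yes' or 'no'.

Old min = -18
Change: A[4] 18 -> 37
Changed element was NOT the min; min changes only if 37 < -18.
New min = -18; changed? no

Answer: no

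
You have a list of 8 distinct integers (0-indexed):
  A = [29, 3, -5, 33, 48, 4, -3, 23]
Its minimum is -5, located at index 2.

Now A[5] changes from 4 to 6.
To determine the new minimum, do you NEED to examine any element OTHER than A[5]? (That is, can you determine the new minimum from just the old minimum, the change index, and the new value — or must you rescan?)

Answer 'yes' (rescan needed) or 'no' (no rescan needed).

Answer: no

Derivation:
Old min = -5 at index 2
Change at index 5: 4 -> 6
Index 5 was NOT the min. New min = min(-5, 6). No rescan of other elements needed.
Needs rescan: no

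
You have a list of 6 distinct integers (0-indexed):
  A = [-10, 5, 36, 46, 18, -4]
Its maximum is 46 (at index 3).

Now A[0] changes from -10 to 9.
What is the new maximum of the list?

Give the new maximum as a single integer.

Old max = 46 (at index 3)
Change: A[0] -10 -> 9
Changed element was NOT the old max.
  New max = max(old_max, new_val) = max(46, 9) = 46

Answer: 46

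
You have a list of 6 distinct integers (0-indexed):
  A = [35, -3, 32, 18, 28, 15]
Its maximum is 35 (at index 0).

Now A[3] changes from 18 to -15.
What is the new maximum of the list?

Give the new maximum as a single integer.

Answer: 35

Derivation:
Old max = 35 (at index 0)
Change: A[3] 18 -> -15
Changed element was NOT the old max.
  New max = max(old_max, new_val) = max(35, -15) = 35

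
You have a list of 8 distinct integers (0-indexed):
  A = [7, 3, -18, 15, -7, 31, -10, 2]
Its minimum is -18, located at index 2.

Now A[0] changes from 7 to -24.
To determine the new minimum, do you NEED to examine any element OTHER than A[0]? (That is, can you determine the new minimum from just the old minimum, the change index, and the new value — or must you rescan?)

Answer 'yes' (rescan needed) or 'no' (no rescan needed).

Old min = -18 at index 2
Change at index 0: 7 -> -24
Index 0 was NOT the min. New min = min(-18, -24). No rescan of other elements needed.
Needs rescan: no

Answer: no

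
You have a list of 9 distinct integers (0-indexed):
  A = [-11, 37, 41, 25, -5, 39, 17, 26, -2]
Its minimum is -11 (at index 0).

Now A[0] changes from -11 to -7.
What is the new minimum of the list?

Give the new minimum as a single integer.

Answer: -7

Derivation:
Old min = -11 (at index 0)
Change: A[0] -11 -> -7
Changed element WAS the min. Need to check: is -7 still <= all others?
  Min of remaining elements: -5
  New min = min(-7, -5) = -7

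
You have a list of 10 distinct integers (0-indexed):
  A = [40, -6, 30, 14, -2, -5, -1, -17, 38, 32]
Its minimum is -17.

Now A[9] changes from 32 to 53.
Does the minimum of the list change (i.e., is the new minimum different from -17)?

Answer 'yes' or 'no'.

Old min = -17
Change: A[9] 32 -> 53
Changed element was NOT the min; min changes only if 53 < -17.
New min = -17; changed? no

Answer: no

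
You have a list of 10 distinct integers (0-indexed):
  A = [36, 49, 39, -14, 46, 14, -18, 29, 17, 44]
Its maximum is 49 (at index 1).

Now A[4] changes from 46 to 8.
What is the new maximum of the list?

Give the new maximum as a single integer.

Answer: 49

Derivation:
Old max = 49 (at index 1)
Change: A[4] 46 -> 8
Changed element was NOT the old max.
  New max = max(old_max, new_val) = max(49, 8) = 49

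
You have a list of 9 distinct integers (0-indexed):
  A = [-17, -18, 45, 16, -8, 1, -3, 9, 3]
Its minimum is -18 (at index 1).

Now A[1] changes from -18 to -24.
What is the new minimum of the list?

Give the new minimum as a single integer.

Answer: -24

Derivation:
Old min = -18 (at index 1)
Change: A[1] -18 -> -24
Changed element WAS the min. Need to check: is -24 still <= all others?
  Min of remaining elements: -17
  New min = min(-24, -17) = -24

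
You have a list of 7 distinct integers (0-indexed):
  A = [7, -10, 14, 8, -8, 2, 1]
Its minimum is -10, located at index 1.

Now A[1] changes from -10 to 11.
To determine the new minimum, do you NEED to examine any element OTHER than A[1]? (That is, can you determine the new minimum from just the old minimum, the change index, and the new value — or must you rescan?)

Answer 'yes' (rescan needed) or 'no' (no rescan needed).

Old min = -10 at index 1
Change at index 1: -10 -> 11
Index 1 WAS the min and new value 11 > old min -10. Must rescan other elements to find the new min.
Needs rescan: yes

Answer: yes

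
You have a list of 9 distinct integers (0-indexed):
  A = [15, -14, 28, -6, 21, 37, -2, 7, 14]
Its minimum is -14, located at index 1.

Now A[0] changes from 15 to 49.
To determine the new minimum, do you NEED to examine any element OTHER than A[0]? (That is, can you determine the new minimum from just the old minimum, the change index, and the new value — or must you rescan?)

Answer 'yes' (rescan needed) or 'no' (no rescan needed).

Old min = -14 at index 1
Change at index 0: 15 -> 49
Index 0 was NOT the min. New min = min(-14, 49). No rescan of other elements needed.
Needs rescan: no

Answer: no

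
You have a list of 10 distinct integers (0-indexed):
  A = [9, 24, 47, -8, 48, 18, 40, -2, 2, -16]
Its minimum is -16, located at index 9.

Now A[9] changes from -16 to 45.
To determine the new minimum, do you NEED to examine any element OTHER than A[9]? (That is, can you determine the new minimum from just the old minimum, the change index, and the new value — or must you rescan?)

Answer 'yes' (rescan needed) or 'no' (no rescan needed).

Answer: yes

Derivation:
Old min = -16 at index 9
Change at index 9: -16 -> 45
Index 9 WAS the min and new value 45 > old min -16. Must rescan other elements to find the new min.
Needs rescan: yes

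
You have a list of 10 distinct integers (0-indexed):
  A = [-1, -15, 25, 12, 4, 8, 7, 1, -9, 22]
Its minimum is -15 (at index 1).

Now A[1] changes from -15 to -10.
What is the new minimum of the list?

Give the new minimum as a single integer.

Answer: -10

Derivation:
Old min = -15 (at index 1)
Change: A[1] -15 -> -10
Changed element WAS the min. Need to check: is -10 still <= all others?
  Min of remaining elements: -9
  New min = min(-10, -9) = -10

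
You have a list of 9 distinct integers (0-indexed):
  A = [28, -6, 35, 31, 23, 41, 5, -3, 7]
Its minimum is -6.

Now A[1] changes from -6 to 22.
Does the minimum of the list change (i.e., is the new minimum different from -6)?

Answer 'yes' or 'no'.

Answer: yes

Derivation:
Old min = -6
Change: A[1] -6 -> 22
Changed element was the min; new min must be rechecked.
New min = -3; changed? yes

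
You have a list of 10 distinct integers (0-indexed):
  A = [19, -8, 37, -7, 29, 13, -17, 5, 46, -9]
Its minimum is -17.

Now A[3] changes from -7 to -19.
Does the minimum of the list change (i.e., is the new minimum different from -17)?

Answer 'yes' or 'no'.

Old min = -17
Change: A[3] -7 -> -19
Changed element was NOT the min; min changes only if -19 < -17.
New min = -19; changed? yes

Answer: yes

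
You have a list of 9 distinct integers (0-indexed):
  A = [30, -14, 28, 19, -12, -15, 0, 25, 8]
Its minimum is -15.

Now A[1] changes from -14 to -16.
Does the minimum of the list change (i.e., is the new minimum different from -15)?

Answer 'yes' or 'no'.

Old min = -15
Change: A[1] -14 -> -16
Changed element was NOT the min; min changes only if -16 < -15.
New min = -16; changed? yes

Answer: yes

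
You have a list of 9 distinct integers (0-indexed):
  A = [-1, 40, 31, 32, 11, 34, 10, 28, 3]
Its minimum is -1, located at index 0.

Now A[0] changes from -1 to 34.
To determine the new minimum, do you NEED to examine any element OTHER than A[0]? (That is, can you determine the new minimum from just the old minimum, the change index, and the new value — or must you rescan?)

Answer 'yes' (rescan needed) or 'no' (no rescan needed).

Answer: yes

Derivation:
Old min = -1 at index 0
Change at index 0: -1 -> 34
Index 0 WAS the min and new value 34 > old min -1. Must rescan other elements to find the new min.
Needs rescan: yes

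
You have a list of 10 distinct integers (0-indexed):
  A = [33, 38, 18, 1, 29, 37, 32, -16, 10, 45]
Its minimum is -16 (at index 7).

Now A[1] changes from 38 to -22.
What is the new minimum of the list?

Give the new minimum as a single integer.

Old min = -16 (at index 7)
Change: A[1] 38 -> -22
Changed element was NOT the old min.
  New min = min(old_min, new_val) = min(-16, -22) = -22

Answer: -22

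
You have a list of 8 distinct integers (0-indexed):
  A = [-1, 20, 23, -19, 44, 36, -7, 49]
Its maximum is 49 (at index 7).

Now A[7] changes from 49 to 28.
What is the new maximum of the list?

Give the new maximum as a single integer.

Answer: 44

Derivation:
Old max = 49 (at index 7)
Change: A[7] 49 -> 28
Changed element WAS the max -> may need rescan.
  Max of remaining elements: 44
  New max = max(28, 44) = 44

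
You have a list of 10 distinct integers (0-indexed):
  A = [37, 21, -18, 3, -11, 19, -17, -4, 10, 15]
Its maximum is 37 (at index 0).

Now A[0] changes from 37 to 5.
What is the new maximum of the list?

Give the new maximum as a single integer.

Answer: 21

Derivation:
Old max = 37 (at index 0)
Change: A[0] 37 -> 5
Changed element WAS the max -> may need rescan.
  Max of remaining elements: 21
  New max = max(5, 21) = 21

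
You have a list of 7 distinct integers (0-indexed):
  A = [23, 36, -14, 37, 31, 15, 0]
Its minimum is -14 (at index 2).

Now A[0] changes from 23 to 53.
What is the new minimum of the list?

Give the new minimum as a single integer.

Old min = -14 (at index 2)
Change: A[0] 23 -> 53
Changed element was NOT the old min.
  New min = min(old_min, new_val) = min(-14, 53) = -14

Answer: -14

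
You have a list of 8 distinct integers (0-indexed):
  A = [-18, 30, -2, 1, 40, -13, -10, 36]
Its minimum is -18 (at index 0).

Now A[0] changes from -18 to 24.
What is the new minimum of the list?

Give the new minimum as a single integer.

Old min = -18 (at index 0)
Change: A[0] -18 -> 24
Changed element WAS the min. Need to check: is 24 still <= all others?
  Min of remaining elements: -13
  New min = min(24, -13) = -13

Answer: -13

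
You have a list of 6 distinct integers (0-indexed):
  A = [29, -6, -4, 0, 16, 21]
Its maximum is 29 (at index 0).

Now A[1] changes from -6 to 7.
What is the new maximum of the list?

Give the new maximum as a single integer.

Answer: 29

Derivation:
Old max = 29 (at index 0)
Change: A[1] -6 -> 7
Changed element was NOT the old max.
  New max = max(old_max, new_val) = max(29, 7) = 29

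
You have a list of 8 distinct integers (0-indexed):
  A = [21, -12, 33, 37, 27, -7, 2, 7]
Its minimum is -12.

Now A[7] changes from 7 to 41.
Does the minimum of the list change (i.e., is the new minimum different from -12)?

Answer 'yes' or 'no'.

Old min = -12
Change: A[7] 7 -> 41
Changed element was NOT the min; min changes only if 41 < -12.
New min = -12; changed? no

Answer: no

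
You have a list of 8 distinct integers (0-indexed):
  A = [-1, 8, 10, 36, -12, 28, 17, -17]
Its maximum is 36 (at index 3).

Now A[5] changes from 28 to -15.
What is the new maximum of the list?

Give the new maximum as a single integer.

Old max = 36 (at index 3)
Change: A[5] 28 -> -15
Changed element was NOT the old max.
  New max = max(old_max, new_val) = max(36, -15) = 36

Answer: 36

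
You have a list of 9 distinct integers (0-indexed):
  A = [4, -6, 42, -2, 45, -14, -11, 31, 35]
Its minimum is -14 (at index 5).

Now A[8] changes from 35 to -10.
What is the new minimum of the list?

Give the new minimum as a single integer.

Old min = -14 (at index 5)
Change: A[8] 35 -> -10
Changed element was NOT the old min.
  New min = min(old_min, new_val) = min(-14, -10) = -14

Answer: -14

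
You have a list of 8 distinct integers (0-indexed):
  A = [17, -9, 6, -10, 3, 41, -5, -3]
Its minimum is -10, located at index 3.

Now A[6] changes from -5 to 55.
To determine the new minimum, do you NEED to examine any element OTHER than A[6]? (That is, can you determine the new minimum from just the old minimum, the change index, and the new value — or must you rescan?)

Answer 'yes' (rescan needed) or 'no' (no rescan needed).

Old min = -10 at index 3
Change at index 6: -5 -> 55
Index 6 was NOT the min. New min = min(-10, 55). No rescan of other elements needed.
Needs rescan: no

Answer: no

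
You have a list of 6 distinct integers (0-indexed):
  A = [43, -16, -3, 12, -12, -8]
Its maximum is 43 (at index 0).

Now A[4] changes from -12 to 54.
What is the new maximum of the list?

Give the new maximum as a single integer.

Answer: 54

Derivation:
Old max = 43 (at index 0)
Change: A[4] -12 -> 54
Changed element was NOT the old max.
  New max = max(old_max, new_val) = max(43, 54) = 54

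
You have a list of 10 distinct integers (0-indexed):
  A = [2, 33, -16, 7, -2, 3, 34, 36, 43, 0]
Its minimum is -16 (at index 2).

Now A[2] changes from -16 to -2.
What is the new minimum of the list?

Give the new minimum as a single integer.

Old min = -16 (at index 2)
Change: A[2] -16 -> -2
Changed element WAS the min. Need to check: is -2 still <= all others?
  Min of remaining elements: -2
  New min = min(-2, -2) = -2

Answer: -2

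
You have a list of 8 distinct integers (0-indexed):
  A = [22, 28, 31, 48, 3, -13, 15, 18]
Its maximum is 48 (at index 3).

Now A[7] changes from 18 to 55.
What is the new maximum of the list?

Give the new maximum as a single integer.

Answer: 55

Derivation:
Old max = 48 (at index 3)
Change: A[7] 18 -> 55
Changed element was NOT the old max.
  New max = max(old_max, new_val) = max(48, 55) = 55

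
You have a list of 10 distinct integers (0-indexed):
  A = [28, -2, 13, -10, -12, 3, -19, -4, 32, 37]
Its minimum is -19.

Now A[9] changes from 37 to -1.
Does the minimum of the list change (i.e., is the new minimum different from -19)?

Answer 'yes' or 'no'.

Answer: no

Derivation:
Old min = -19
Change: A[9] 37 -> -1
Changed element was NOT the min; min changes only if -1 < -19.
New min = -19; changed? no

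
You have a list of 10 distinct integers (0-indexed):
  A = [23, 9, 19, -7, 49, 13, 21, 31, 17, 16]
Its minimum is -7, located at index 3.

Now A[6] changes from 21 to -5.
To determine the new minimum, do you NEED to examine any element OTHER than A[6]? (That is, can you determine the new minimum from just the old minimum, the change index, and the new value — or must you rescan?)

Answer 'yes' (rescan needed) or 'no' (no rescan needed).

Answer: no

Derivation:
Old min = -7 at index 3
Change at index 6: 21 -> -5
Index 6 was NOT the min. New min = min(-7, -5). No rescan of other elements needed.
Needs rescan: no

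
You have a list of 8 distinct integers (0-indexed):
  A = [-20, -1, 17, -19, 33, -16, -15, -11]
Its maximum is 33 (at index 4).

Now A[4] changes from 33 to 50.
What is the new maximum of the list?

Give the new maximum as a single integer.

Old max = 33 (at index 4)
Change: A[4] 33 -> 50
Changed element WAS the max -> may need rescan.
  Max of remaining elements: 17
  New max = max(50, 17) = 50

Answer: 50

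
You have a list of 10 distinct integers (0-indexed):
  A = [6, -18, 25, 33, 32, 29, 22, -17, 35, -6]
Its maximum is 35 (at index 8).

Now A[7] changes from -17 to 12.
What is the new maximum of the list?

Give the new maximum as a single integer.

Old max = 35 (at index 8)
Change: A[7] -17 -> 12
Changed element was NOT the old max.
  New max = max(old_max, new_val) = max(35, 12) = 35

Answer: 35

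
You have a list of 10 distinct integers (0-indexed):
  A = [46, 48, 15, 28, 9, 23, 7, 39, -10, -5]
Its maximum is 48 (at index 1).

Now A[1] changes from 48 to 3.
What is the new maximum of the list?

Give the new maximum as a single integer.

Answer: 46

Derivation:
Old max = 48 (at index 1)
Change: A[1] 48 -> 3
Changed element WAS the max -> may need rescan.
  Max of remaining elements: 46
  New max = max(3, 46) = 46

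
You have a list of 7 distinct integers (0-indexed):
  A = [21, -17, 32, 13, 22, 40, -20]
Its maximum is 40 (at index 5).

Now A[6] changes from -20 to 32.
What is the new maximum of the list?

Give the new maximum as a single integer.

Old max = 40 (at index 5)
Change: A[6] -20 -> 32
Changed element was NOT the old max.
  New max = max(old_max, new_val) = max(40, 32) = 40

Answer: 40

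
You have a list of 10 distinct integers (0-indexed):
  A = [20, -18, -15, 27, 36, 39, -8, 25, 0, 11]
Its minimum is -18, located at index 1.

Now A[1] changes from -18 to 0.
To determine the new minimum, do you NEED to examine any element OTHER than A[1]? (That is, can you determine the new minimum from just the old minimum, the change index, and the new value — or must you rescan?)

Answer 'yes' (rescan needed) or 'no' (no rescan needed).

Answer: yes

Derivation:
Old min = -18 at index 1
Change at index 1: -18 -> 0
Index 1 WAS the min and new value 0 > old min -18. Must rescan other elements to find the new min.
Needs rescan: yes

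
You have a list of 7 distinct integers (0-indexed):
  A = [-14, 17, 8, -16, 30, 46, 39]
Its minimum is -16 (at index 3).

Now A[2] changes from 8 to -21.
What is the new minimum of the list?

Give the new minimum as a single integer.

Old min = -16 (at index 3)
Change: A[2] 8 -> -21
Changed element was NOT the old min.
  New min = min(old_min, new_val) = min(-16, -21) = -21

Answer: -21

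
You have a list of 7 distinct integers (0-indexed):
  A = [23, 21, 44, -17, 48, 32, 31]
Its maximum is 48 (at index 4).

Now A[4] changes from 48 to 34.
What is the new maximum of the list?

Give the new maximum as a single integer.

Answer: 44

Derivation:
Old max = 48 (at index 4)
Change: A[4] 48 -> 34
Changed element WAS the max -> may need rescan.
  Max of remaining elements: 44
  New max = max(34, 44) = 44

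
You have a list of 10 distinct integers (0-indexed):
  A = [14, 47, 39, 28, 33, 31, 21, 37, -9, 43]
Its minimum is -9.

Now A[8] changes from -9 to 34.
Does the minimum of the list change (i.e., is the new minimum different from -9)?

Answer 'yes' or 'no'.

Old min = -9
Change: A[8] -9 -> 34
Changed element was the min; new min must be rechecked.
New min = 14; changed? yes

Answer: yes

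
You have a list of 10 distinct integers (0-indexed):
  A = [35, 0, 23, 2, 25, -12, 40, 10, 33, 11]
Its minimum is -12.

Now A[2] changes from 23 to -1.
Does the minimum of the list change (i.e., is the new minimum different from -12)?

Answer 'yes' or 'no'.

Answer: no

Derivation:
Old min = -12
Change: A[2] 23 -> -1
Changed element was NOT the min; min changes only if -1 < -12.
New min = -12; changed? no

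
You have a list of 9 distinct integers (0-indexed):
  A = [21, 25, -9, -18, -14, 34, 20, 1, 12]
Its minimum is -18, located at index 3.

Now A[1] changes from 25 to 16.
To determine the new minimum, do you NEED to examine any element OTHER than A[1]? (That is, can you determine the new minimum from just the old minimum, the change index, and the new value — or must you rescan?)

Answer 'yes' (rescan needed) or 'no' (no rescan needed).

Old min = -18 at index 3
Change at index 1: 25 -> 16
Index 1 was NOT the min. New min = min(-18, 16). No rescan of other elements needed.
Needs rescan: no

Answer: no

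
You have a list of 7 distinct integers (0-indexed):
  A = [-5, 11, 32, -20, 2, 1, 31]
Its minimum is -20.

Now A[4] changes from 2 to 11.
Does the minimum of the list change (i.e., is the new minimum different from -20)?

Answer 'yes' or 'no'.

Answer: no

Derivation:
Old min = -20
Change: A[4] 2 -> 11
Changed element was NOT the min; min changes only if 11 < -20.
New min = -20; changed? no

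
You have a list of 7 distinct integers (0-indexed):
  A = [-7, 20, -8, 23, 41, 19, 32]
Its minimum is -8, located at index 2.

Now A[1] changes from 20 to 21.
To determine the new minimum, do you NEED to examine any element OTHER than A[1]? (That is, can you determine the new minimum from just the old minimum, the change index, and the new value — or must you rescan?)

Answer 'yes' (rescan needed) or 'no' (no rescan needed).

Answer: no

Derivation:
Old min = -8 at index 2
Change at index 1: 20 -> 21
Index 1 was NOT the min. New min = min(-8, 21). No rescan of other elements needed.
Needs rescan: no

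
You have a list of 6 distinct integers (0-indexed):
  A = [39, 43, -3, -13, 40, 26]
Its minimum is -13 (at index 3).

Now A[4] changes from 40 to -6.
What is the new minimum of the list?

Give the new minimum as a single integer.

Answer: -13

Derivation:
Old min = -13 (at index 3)
Change: A[4] 40 -> -6
Changed element was NOT the old min.
  New min = min(old_min, new_val) = min(-13, -6) = -13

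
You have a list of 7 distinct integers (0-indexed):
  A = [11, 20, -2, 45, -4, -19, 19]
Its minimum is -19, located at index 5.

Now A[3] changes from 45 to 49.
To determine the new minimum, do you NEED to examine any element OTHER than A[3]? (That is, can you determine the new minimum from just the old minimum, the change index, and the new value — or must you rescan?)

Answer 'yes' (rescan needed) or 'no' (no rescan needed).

Answer: no

Derivation:
Old min = -19 at index 5
Change at index 3: 45 -> 49
Index 3 was NOT the min. New min = min(-19, 49). No rescan of other elements needed.
Needs rescan: no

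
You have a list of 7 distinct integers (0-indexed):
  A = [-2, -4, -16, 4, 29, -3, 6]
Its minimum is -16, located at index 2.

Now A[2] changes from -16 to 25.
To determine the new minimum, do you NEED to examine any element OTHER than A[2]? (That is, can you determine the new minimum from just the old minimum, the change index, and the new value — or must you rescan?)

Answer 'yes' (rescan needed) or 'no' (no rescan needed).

Answer: yes

Derivation:
Old min = -16 at index 2
Change at index 2: -16 -> 25
Index 2 WAS the min and new value 25 > old min -16. Must rescan other elements to find the new min.
Needs rescan: yes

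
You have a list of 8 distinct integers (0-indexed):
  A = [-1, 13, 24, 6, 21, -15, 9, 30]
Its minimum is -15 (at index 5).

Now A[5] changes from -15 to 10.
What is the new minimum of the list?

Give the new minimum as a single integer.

Answer: -1

Derivation:
Old min = -15 (at index 5)
Change: A[5] -15 -> 10
Changed element WAS the min. Need to check: is 10 still <= all others?
  Min of remaining elements: -1
  New min = min(10, -1) = -1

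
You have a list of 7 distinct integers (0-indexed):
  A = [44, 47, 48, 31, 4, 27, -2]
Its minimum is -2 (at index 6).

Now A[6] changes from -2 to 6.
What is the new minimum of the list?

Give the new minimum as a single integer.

Answer: 4

Derivation:
Old min = -2 (at index 6)
Change: A[6] -2 -> 6
Changed element WAS the min. Need to check: is 6 still <= all others?
  Min of remaining elements: 4
  New min = min(6, 4) = 4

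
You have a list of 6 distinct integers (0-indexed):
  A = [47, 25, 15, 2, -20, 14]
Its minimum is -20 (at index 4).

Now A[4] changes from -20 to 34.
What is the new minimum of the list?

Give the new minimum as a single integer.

Answer: 2

Derivation:
Old min = -20 (at index 4)
Change: A[4] -20 -> 34
Changed element WAS the min. Need to check: is 34 still <= all others?
  Min of remaining elements: 2
  New min = min(34, 2) = 2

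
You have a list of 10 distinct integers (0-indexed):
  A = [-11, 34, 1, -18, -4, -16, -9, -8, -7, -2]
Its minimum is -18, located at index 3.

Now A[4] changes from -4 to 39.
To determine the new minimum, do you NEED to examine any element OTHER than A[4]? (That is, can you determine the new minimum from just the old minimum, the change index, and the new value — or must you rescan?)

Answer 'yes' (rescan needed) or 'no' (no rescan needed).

Old min = -18 at index 3
Change at index 4: -4 -> 39
Index 4 was NOT the min. New min = min(-18, 39). No rescan of other elements needed.
Needs rescan: no

Answer: no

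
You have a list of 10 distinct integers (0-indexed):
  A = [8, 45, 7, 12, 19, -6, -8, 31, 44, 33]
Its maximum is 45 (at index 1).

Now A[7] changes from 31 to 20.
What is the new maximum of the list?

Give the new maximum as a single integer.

Answer: 45

Derivation:
Old max = 45 (at index 1)
Change: A[7] 31 -> 20
Changed element was NOT the old max.
  New max = max(old_max, new_val) = max(45, 20) = 45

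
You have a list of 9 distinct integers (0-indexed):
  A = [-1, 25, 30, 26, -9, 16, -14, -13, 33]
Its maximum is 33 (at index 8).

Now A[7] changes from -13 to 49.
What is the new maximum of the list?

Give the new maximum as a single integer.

Old max = 33 (at index 8)
Change: A[7] -13 -> 49
Changed element was NOT the old max.
  New max = max(old_max, new_val) = max(33, 49) = 49

Answer: 49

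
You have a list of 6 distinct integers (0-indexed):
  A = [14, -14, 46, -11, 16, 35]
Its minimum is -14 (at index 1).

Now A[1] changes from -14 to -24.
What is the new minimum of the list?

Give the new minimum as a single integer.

Old min = -14 (at index 1)
Change: A[1] -14 -> -24
Changed element WAS the min. Need to check: is -24 still <= all others?
  Min of remaining elements: -11
  New min = min(-24, -11) = -24

Answer: -24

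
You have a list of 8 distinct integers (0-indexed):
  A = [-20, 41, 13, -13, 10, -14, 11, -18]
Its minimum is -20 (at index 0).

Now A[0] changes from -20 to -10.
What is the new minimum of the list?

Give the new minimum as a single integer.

Old min = -20 (at index 0)
Change: A[0] -20 -> -10
Changed element WAS the min. Need to check: is -10 still <= all others?
  Min of remaining elements: -18
  New min = min(-10, -18) = -18

Answer: -18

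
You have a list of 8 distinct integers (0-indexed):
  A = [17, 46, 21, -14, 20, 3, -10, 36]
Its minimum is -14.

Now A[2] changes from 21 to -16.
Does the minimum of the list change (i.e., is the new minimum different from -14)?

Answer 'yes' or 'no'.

Old min = -14
Change: A[2] 21 -> -16
Changed element was NOT the min; min changes only if -16 < -14.
New min = -16; changed? yes

Answer: yes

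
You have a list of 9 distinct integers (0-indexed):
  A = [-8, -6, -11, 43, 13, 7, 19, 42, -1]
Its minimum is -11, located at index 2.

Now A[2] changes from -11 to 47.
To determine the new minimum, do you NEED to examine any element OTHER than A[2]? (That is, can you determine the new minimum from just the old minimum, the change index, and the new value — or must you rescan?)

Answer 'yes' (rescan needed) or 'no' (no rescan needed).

Old min = -11 at index 2
Change at index 2: -11 -> 47
Index 2 WAS the min and new value 47 > old min -11. Must rescan other elements to find the new min.
Needs rescan: yes

Answer: yes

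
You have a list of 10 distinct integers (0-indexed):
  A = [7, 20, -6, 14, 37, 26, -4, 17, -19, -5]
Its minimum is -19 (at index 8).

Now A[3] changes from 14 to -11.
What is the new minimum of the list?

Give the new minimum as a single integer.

Old min = -19 (at index 8)
Change: A[3] 14 -> -11
Changed element was NOT the old min.
  New min = min(old_min, new_val) = min(-19, -11) = -19

Answer: -19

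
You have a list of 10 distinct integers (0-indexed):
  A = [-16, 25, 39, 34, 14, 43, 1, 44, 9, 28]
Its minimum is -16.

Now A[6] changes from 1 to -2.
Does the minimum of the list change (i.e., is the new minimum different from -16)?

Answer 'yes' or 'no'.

Old min = -16
Change: A[6] 1 -> -2
Changed element was NOT the min; min changes only if -2 < -16.
New min = -16; changed? no

Answer: no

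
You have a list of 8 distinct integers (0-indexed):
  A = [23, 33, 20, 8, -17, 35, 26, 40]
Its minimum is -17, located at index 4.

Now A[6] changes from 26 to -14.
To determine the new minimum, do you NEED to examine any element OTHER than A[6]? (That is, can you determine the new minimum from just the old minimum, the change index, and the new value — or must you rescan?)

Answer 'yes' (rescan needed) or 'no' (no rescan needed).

Old min = -17 at index 4
Change at index 6: 26 -> -14
Index 6 was NOT the min. New min = min(-17, -14). No rescan of other elements needed.
Needs rescan: no

Answer: no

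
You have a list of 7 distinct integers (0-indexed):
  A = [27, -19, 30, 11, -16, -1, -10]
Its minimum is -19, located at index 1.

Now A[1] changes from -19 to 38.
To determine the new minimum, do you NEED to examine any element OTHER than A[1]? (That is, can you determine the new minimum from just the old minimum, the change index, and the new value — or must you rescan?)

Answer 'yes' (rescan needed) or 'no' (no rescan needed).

Old min = -19 at index 1
Change at index 1: -19 -> 38
Index 1 WAS the min and new value 38 > old min -19. Must rescan other elements to find the new min.
Needs rescan: yes

Answer: yes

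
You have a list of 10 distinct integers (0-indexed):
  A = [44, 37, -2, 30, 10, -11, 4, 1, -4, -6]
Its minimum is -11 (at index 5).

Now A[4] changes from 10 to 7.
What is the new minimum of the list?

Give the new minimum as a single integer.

Answer: -11

Derivation:
Old min = -11 (at index 5)
Change: A[4] 10 -> 7
Changed element was NOT the old min.
  New min = min(old_min, new_val) = min(-11, 7) = -11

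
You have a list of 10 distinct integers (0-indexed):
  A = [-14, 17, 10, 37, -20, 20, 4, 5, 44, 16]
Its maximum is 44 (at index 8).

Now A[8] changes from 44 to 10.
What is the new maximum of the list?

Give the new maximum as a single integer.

Old max = 44 (at index 8)
Change: A[8] 44 -> 10
Changed element WAS the max -> may need rescan.
  Max of remaining elements: 37
  New max = max(10, 37) = 37

Answer: 37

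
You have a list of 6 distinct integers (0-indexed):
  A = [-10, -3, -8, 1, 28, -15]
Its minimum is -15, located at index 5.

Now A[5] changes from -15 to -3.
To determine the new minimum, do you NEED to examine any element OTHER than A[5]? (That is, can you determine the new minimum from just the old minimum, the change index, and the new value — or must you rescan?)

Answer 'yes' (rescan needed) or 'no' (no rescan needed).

Answer: yes

Derivation:
Old min = -15 at index 5
Change at index 5: -15 -> -3
Index 5 WAS the min and new value -3 > old min -15. Must rescan other elements to find the new min.
Needs rescan: yes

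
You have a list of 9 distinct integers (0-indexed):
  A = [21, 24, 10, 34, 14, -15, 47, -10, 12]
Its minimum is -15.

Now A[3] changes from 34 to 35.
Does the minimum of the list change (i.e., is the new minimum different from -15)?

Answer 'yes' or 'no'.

Answer: no

Derivation:
Old min = -15
Change: A[3] 34 -> 35
Changed element was NOT the min; min changes only if 35 < -15.
New min = -15; changed? no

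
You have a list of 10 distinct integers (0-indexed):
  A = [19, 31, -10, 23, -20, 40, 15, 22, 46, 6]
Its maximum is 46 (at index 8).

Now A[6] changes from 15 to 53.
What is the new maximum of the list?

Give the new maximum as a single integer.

Old max = 46 (at index 8)
Change: A[6] 15 -> 53
Changed element was NOT the old max.
  New max = max(old_max, new_val) = max(46, 53) = 53

Answer: 53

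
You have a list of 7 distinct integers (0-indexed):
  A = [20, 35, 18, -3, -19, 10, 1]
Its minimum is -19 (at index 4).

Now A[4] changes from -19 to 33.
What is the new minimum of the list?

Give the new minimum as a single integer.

Old min = -19 (at index 4)
Change: A[4] -19 -> 33
Changed element WAS the min. Need to check: is 33 still <= all others?
  Min of remaining elements: -3
  New min = min(33, -3) = -3

Answer: -3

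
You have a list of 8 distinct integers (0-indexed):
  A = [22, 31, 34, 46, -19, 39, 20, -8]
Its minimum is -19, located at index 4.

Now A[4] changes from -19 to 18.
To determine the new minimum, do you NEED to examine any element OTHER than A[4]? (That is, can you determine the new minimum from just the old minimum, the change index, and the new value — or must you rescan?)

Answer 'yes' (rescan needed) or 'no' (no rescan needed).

Answer: yes

Derivation:
Old min = -19 at index 4
Change at index 4: -19 -> 18
Index 4 WAS the min and new value 18 > old min -19. Must rescan other elements to find the new min.
Needs rescan: yes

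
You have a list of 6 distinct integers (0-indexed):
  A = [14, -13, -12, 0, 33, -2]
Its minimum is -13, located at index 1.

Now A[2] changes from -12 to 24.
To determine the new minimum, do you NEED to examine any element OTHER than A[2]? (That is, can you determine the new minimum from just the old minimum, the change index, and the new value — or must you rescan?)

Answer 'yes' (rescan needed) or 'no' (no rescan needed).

Answer: no

Derivation:
Old min = -13 at index 1
Change at index 2: -12 -> 24
Index 2 was NOT the min. New min = min(-13, 24). No rescan of other elements needed.
Needs rescan: no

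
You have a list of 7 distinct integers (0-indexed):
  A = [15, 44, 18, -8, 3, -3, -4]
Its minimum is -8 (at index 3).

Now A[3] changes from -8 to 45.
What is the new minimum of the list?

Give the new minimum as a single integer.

Old min = -8 (at index 3)
Change: A[3] -8 -> 45
Changed element WAS the min. Need to check: is 45 still <= all others?
  Min of remaining elements: -4
  New min = min(45, -4) = -4

Answer: -4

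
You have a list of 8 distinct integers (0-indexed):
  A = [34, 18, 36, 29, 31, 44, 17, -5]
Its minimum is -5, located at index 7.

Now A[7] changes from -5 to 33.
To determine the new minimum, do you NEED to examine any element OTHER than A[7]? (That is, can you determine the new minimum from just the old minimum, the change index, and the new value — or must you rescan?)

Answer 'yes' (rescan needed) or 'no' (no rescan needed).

Old min = -5 at index 7
Change at index 7: -5 -> 33
Index 7 WAS the min and new value 33 > old min -5. Must rescan other elements to find the new min.
Needs rescan: yes

Answer: yes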